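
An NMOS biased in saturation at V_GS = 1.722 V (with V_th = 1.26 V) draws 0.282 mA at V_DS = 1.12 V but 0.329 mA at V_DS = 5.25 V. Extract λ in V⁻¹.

λ = 0.0423 V⁻¹

With V_GS fixed, I_D ∝ (1 + λ V_DS) in saturation, so I_D2/I_D1 = (1 + λ V_DS2)/(1 + λ V_DS1).
0.329/0.282 = 1.167 = (1 + 5.25 λ)/(1 + 1.12 λ).
Solving: λ (I_D1 V_DS2 − I_D2 V_DS1) = I_D2 − I_D1, so λ = (0.329 − 0.282) / (0.282 × 5.25 − 0.329 × 1.12) = 0.047 / 1.11 = 0.0423 V⁻¹.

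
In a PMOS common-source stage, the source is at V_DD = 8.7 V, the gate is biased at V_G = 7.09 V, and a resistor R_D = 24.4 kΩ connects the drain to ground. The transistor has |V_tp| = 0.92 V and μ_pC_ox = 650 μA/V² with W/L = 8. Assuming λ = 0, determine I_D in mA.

I_D = 0.352 mA

V_SG = V_DD − V_G = 8.7 − 7.09 = 1.61 V, so V_ov = 1.61 − 0.92 = 0.69 V.
k_p = μ_pC_ox · (W/L) = 5.2 mA/V².
Assume saturation: I_D = ½ k_p V_ov² = 0.5 × 5.2 × 0.69² = 1.24 mA, giving V_SD = V_DD − I_D R_D = 8.7 − 1.24 × 24.4 = -21.5 V.
But -21.5 V < V_ov = 0.69 V, so the device is actually in triode.
In triode I_D = k_p[V_ov V_SD − ½ V_SD²] and I_D = (V_DD − V_SD)/R_D. Equating: 63.4 V_SD² − 88.55 V_SD + 8.7 = 0, giving V_SD = 0.106 V (the root below V_ov).
I_D = (8.7 − 0.106) / 24.4 = 0.352 mA.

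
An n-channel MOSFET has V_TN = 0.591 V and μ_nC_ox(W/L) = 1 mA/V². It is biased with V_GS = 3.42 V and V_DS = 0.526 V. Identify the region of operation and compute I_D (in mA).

Triode; I_D = 1.35 mA

V_ov = V_GS − V_TN = 3.42 − 0.591 = 2.83 V.
Since V_DS = 0.526 V < V_ov = 2.83 V, the device is in the triode region.
I_D = k_n [V_ov · V_DS − ½ V_DS²] = 1 × [2.83 × 0.526 − 0.5 × 0.526²] = 1.35 mA.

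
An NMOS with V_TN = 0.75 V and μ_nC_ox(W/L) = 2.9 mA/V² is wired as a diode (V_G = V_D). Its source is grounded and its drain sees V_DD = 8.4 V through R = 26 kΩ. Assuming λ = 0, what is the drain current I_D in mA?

With gate tied to drain, V_GS = V_DS ≥ V_GS − V_TN, so the device is in saturation.
KCL at the drain: ½ k_n (V_GS − V_TN)² = (V_DD − V_GS)/R.
Let x = V_GS − 0.75. Then 37.7 x² + x − 7.65 = 0, giving x = 0.437 V (positive root), so V_GS = 1.19 V.
I_D = (V_DD − V_GS)/R = (8.4 − 1.19) / 26 = 0.277 mA.

I_D = 0.277 mA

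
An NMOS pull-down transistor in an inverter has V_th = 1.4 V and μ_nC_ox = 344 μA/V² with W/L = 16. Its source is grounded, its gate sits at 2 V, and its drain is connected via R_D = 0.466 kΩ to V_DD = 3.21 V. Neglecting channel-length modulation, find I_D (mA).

V_GS = V_G = 2 V, so V_ov = 2 − 1.4 = 0.6 V.
k_n = μ_nC_ox · (W/L) = 5.504 mA/V².
Assume saturation: I_D = ½ k_n V_ov² = 0.5 × 5.504 × 0.6² = 0.991 mA, giving V_DS = V_DD − I_D R_D = 3.21 − 0.991 × 0.466 = 2.75 V.
V_DS = 2.75 V ≥ V_ov = 0.6 V, confirming saturation.

I_D = 0.991 mA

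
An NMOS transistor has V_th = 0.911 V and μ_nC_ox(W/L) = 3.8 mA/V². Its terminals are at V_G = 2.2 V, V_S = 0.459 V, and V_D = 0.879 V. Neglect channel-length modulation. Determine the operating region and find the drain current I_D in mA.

Triode; I_D = 0.990 mA

V_GS = V_G − V_S = 2.2 − 0.459 = 1.74 V; V_DS = V_D − V_S = 0.879 − 0.459 = 0.42 V.
V_ov = V_GS − V_th = 1.74 − 0.911 = 0.83 V.
Since V_DS = 0.42 V < V_ov = 0.83 V, the device is in the triode region.
I_D = k_n [V_ov · V_DS − ½ V_DS²] = 3.8 × [0.83 × 0.42 − 0.5 × 0.42²] = 0.99 mA.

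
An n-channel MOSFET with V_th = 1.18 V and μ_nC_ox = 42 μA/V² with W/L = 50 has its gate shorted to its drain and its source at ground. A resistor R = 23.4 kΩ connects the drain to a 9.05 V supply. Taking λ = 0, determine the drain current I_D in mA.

With gate tied to drain, V_GS = V_DS ≥ V_GS − V_th, so the device is in saturation.
k_n = μ_nC_ox · (W/L) = 2.1 mA/V².
KCL at the drain: ½ k_n (V_GS − V_th)² = (V_DD − V_GS)/R.
Let x = V_GS − 1.18. Then 24.6 x² + x − 7.87 = 0, giving x = 0.546 V (positive root), so V_GS = 1.73 V.
I_D = (V_DD − V_GS)/R = (9.05 − 1.73) / 23.4 = 0.313 mA.

I_D = 0.313 mA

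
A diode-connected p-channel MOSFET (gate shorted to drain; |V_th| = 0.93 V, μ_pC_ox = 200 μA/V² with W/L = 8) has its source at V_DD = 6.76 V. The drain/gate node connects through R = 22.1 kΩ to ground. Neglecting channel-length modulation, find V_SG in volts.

With gate tied to drain, V_SG = V_SD ≥ V_SG − |V_th|, so the device is in saturation.
k_p = μ_pC_ox · (W/L) = 1.6 mA/V².
KCL at the drain: ½ k_p (V_SG − |V_th|)² = (V_DD − V_SG)/R.
Let x = V_SG − 0.93. Then 17.7 x² + x − 5.83 = 0, giving x = 0.547 V (positive root), so V_SG = 1.48 V.
I_D = (V_DD − V_SG)/R = (6.76 − 1.48) / 22.1 = 0.239 mA.

V_SG = 1.48 V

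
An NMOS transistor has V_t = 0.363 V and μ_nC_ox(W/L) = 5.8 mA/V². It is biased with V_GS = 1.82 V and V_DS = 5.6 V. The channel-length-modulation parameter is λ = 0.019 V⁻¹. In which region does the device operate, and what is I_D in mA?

V_ov = V_GS − V_t = 1.82 − 0.363 = 1.46 V.
Since V_DS = 5.6 V ≥ V_ov = 1.46 V, the device is in saturation.
I_D = ½ k_n V_ov² (1 + λ V_DS) = 0.5 × 5.8 × 1.46² × (1 + 0.019 × 5.6) = 6.81 mA.

Saturation; I_D = 6.81 mA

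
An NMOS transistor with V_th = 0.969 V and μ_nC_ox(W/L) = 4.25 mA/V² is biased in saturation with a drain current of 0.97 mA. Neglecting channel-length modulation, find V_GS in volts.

V_GS = 1.64 V

In saturation I_D = ½ k_n (V_GS − V_th)², so V_GS − V_th = √(2 I_D / k_n) = √(2 × 0.97 / 4.25) = 0.676 V.
V_GS = 0.969 + 0.676 = 1.64 V.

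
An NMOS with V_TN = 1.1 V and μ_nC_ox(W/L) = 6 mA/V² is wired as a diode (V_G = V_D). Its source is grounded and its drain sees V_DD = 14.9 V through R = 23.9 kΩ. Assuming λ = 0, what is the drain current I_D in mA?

With gate tied to drain, V_GS = V_DS ≥ V_GS − V_TN, so the device is in saturation.
KCL at the drain: ½ k_n (V_GS − V_TN)² = (V_DD − V_GS)/R.
Let x = V_GS − 1.1. Then 71.7 x² + x − 13.8 = 0, giving x = 0.432 V (positive root), so V_GS = 1.53 V.
I_D = (V_DD − V_GS)/R = (14.9 − 1.53) / 23.9 = 0.559 mA.

I_D = 0.559 mA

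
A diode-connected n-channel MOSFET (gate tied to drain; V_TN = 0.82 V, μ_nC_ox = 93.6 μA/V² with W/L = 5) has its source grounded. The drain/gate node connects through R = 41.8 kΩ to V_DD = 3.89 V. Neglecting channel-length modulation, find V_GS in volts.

With gate tied to drain, V_GS = V_DS ≥ V_GS − V_TN, so the device is in saturation.
k_n = μ_nC_ox · (W/L) = 0.468 mA/V².
KCL at the drain: ½ k_n (V_GS − V_TN)² = (V_DD − V_GS)/R.
Let x = V_GS − 0.82. Then 9.78 x² + x − 3.07 = 0, giving x = 0.511 V (positive root), so V_GS = 1.33 V.
I_D = (V_DD − V_GS)/R = (3.89 − 1.33) / 41.8 = 0.0612 mA.

V_GS = 1.33 V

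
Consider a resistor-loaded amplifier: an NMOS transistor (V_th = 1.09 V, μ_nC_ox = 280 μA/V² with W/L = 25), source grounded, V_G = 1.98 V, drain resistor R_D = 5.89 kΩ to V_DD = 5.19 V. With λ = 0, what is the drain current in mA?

V_GS = V_G = 1.98 V, so V_ov = 1.98 − 1.09 = 0.89 V.
k_n = μ_nC_ox · (W/L) = 7 mA/V².
Assume saturation: I_D = ½ k_n V_ov² = 0.5 × 7 × 0.89² = 2.77 mA, giving V_DS = V_DD − I_D R_D = 5.19 − 2.77 × 5.89 = -11.1 V.
But -11.1 V < V_ov = 0.89 V, so the device is actually in triode.
In triode I_D = k_n[V_ov V_DS − ½ V_DS²] and I_D = (V_DD − V_DS)/R_D. Equating: 20.6 V_DS² − 37.69 V_DS + 5.19 = 0, giving V_DS = 0.15 V (the root below V_ov).
I_D = (5.19 − 0.15) / 5.89 = 0.856 mA.

I_D = 0.856 mA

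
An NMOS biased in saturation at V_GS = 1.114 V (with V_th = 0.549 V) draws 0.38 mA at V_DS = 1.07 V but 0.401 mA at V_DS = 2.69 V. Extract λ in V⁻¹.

λ = 0.0354 V⁻¹

With V_GS fixed, I_D ∝ (1 + λ V_DS) in saturation, so I_D2/I_D1 = (1 + λ V_DS2)/(1 + λ V_DS1).
0.401/0.38 = 1.055 = (1 + 2.69 λ)/(1 + 1.07 λ).
Solving: λ (I_D1 V_DS2 − I_D2 V_DS1) = I_D2 − I_D1, so λ = (0.401 − 0.38) / (0.38 × 2.69 − 0.401 × 1.07) = 0.021 / 0.593 = 0.0354 V⁻¹.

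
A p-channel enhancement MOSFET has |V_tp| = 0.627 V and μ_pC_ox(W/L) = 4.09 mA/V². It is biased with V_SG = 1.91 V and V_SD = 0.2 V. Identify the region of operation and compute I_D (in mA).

Triode; I_D = 0.968 mA

V_ov = V_SG − |V_tp| = 1.91 − 0.627 = 1.28 V.
Since V_SD = 0.2 V < V_ov = 1.28 V, the device is in the triode region.
I_D = k_p [V_ov · V_SD − ½ V_SD²] = 4.09 × [1.28 × 0.2 − 0.5 × 0.2²] = 0.968 mA.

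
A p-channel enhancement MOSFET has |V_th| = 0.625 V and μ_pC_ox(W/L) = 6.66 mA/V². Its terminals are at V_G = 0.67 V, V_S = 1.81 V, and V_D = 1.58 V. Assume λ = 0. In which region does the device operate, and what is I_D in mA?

V_SG = V_S − V_G = 1.81 − 0.67 = 1.14 V; V_SD = V_S − V_D = 1.81 − 1.58 = 0.23 V.
V_ov = V_SG − |V_th| = 1.14 − 0.625 = 0.515 V.
Since V_SD = 0.23 V < V_ov = 0.515 V, the device is in the triode region.
I_D = k_p [V_ov · V_SD − ½ V_SD²] = 6.66 × [0.515 × 0.23 − 0.5 × 0.23²] = 0.613 mA.

Triode; I_D = 0.613 mA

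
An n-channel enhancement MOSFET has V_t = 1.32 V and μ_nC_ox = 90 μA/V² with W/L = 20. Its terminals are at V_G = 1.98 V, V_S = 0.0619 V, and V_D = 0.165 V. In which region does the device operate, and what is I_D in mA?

Triode; I_D = 0.101 mA

V_GS = V_G − V_S = 1.98 − 0.0619 = 1.92 V; V_DS = V_D − V_S = 0.165 − 0.0619 = 0.103 V.
k_n = μ_nC_ox · (W/L) = 1.8 mA/V².
V_ov = V_GS − V_t = 1.92 − 1.32 = 0.598 V.
Since V_DS = 0.103 V < V_ov = 0.598 V, the device is in the triode region.
I_D = k_n [V_ov · V_DS − ½ V_DS²] = 1.8 × [0.598 × 0.103 − 0.5 × 0.103²] = 0.101 mA.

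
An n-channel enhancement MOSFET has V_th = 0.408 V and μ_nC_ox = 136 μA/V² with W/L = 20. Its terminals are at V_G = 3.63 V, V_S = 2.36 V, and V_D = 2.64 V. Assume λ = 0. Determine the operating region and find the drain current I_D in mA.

Triode; I_D = 0.550 mA

V_GS = V_G − V_S = 3.63 − 2.36 = 1.27 V; V_DS = V_D − V_S = 2.64 − 2.36 = 0.28 V.
k_n = μ_nC_ox · (W/L) = 2.72 mA/V².
V_ov = V_GS − V_th = 1.27 − 0.408 = 0.862 V.
Since V_DS = 0.28 V < V_ov = 0.862 V, the device is in the triode region.
I_D = k_n [V_ov · V_DS − ½ V_DS²] = 2.72 × [0.862 × 0.28 − 0.5 × 0.28²] = 0.55 mA.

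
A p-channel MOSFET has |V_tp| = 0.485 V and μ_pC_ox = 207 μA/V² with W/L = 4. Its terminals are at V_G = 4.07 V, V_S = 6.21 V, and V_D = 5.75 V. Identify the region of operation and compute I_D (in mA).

V_SG = V_S − V_G = 6.21 − 4.07 = 2.14 V; V_SD = V_S − V_D = 6.21 − 5.75 = 0.46 V.
k_p = μ_pC_ox · (W/L) = 0.828 mA/V².
V_ov = V_SG − |V_tp| = 2.14 − 0.485 = 1.65 V.
Since V_SD = 0.46 V < V_ov = 1.65 V, the device is in the triode region.
I_D = k_p [V_ov · V_SD − ½ V_SD²] = 0.828 × [1.65 × 0.46 − 0.5 × 0.46²] = 0.543 mA.

Triode; I_D = 0.543 mA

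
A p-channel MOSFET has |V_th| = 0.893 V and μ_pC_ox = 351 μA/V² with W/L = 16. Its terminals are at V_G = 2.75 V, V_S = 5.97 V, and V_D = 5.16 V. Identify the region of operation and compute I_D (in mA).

Triode; I_D = 8.74 mA

V_SG = V_S − V_G = 5.97 − 2.75 = 3.22 V; V_SD = V_S − V_D = 5.97 − 5.16 = 0.81 V.
k_p = μ_pC_ox · (W/L) = 5.616 mA/V².
V_ov = V_SG − |V_th| = 3.22 − 0.893 = 2.33 V.
Since V_SD = 0.81 V < V_ov = 2.33 V, the device is in the triode region.
I_D = k_p [V_ov · V_SD − ½ V_SD²] = 5.616 × [2.33 × 0.81 − 0.5 × 0.81²] = 8.74 mA.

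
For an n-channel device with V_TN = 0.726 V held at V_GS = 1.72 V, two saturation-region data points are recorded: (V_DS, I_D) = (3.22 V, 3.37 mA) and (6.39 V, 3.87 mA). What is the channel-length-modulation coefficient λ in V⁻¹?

λ = 0.0551 V⁻¹

With V_GS fixed, I_D ∝ (1 + λ V_DS) in saturation, so I_D2/I_D1 = (1 + λ V_DS2)/(1 + λ V_DS1).
3.87/3.37 = 1.148 = (1 + 6.39 λ)/(1 + 3.22 λ).
Solving: λ (I_D1 V_DS2 − I_D2 V_DS1) = I_D2 − I_D1, so λ = (3.87 − 3.37) / (3.37 × 6.39 − 3.87 × 3.22) = 0.5 / 9.07 = 0.0551 V⁻¹.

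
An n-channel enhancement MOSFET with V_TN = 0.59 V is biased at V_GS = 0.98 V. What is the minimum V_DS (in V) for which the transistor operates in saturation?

V_DS,sat = 0.390 V

The boundary between triode and saturation is V_DS = V_GS − V_TN = V_ov.
V_ov = 0.98 − 0.59 = 0.39 V.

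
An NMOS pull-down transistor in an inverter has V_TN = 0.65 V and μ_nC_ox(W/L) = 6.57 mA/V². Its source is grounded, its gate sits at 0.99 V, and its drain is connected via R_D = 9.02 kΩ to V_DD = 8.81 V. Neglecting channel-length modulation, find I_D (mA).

V_GS = V_G = 0.99 V, so V_ov = 0.99 − 0.65 = 0.34 V.
Assume saturation: I_D = ½ k_n V_ov² = 0.5 × 6.57 × 0.34² = 0.38 mA, giving V_DS = V_DD − I_D R_D = 8.81 − 0.38 × 9.02 = 5.38 V.
V_DS = 5.38 V ≥ V_ov = 0.34 V, confirming saturation.

I_D = 0.380 mA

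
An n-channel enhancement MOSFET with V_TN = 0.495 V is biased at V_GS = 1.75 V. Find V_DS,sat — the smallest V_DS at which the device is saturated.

The boundary between triode and saturation is V_DS = V_GS − V_TN = V_ov.
V_ov = 1.75 − 0.495 = 1.25 V.

V_DS,sat = 1.25 V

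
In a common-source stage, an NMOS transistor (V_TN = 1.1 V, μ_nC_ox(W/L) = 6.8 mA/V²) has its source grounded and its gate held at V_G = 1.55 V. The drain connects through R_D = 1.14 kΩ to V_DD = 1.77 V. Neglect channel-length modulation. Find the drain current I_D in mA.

V_GS = V_G = 1.55 V, so V_ov = 1.55 − 1.1 = 0.45 V.
Assume saturation: I_D = ½ k_n V_ov² = 0.5 × 6.8 × 0.45² = 0.688 mA, giving V_DS = V_DD − I_D R_D = 1.77 − 0.688 × 1.14 = 0.985 V.
V_DS = 0.985 V ≥ V_ov = 0.45 V, confirming saturation.

I_D = 0.688 mA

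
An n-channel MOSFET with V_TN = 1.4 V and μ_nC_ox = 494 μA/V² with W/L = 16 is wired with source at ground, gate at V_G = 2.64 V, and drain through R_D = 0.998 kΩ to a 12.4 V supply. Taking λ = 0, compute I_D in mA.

V_GS = V_G = 2.64 V, so V_ov = 2.64 − 1.4 = 1.24 V.
k_n = μ_nC_ox · (W/L) = 7.904 mA/V².
Assume saturation: I_D = ½ k_n V_ov² = 0.5 × 7.904 × 1.24² = 6.08 mA, giving V_DS = V_DD − I_D R_D = 12.4 − 6.08 × 0.998 = 6.34 V.
V_DS = 6.34 V ≥ V_ov = 1.24 V, confirming saturation.

I_D = 6.08 mA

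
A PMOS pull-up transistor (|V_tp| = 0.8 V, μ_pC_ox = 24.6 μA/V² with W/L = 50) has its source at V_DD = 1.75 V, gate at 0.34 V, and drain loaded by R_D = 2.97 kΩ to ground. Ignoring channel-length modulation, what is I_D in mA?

V_SG = V_DD − V_G = 1.75 − 0.34 = 1.41 V, so V_ov = 1.41 − 0.8 = 0.61 V.
k_p = μ_pC_ox · (W/L) = 1.23 mA/V².
Assume saturation: I_D = ½ k_p V_ov² = 0.5 × 1.23 × 0.61² = 0.229 mA, giving V_SD = V_DD − I_D R_D = 1.75 − 0.229 × 2.97 = 1.07 V.
V_SD = 1.07 V ≥ V_ov = 0.61 V, confirming saturation.

I_D = 0.229 mA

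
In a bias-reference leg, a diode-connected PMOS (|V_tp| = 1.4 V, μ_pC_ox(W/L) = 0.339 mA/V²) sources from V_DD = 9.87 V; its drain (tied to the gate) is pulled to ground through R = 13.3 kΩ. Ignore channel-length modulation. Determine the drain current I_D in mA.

I_D = 0.507 mA

With gate tied to drain, V_SG = V_SD ≥ V_SG − |V_tp|, so the device is in saturation.
KCL at the drain: ½ k_p (V_SG − |V_tp|)² = (V_DD − V_SG)/R.
Let x = V_SG − 1.4. Then 2.25 x² + x − 8.47 = 0, giving x = 1.73 V (positive root), so V_SG = 3.13 V.
I_D = (V_DD − V_SG)/R = (9.87 − 3.13) / 13.3 = 0.507 mA.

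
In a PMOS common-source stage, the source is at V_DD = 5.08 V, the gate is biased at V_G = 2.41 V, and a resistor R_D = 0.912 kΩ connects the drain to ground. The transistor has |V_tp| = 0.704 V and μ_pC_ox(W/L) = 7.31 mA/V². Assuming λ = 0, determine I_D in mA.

I_D = 5.13 mA

V_SG = V_DD − V_G = 5.08 − 2.41 = 2.67 V, so V_ov = 2.67 − 0.704 = 1.97 V.
Assume saturation: I_D = ½ k_p V_ov² = 0.5 × 7.31 × 1.97² = 14.1 mA, giving V_SD = V_DD − I_D R_D = 5.08 − 14.1 × 0.912 = -7.8 V.
But -7.8 V < V_ov = 1.97 V, so the device is actually in triode.
In triode I_D = k_p[V_ov V_SD − ½ V_SD²] and I_D = (V_DD − V_SD)/R_D. Equating: 3.33 V_SD² − 14.11 V_SD + 5.08 = 0, giving V_SD = 0.397 V (the root below V_ov).
I_D = (5.08 − 0.397) / 0.912 = 5.13 mA.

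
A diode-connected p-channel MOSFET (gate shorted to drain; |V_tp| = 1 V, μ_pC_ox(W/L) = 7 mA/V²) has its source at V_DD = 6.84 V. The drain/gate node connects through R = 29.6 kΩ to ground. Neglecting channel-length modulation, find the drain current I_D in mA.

I_D = 0.189 mA

With gate tied to drain, V_SG = V_SD ≥ V_SG − |V_tp|, so the device is in saturation.
KCL at the drain: ½ k_p (V_SG − |V_tp|)² = (V_DD − V_SG)/R.
Let x = V_SG − 1. Then 104 x² + x − 5.84 = 0, giving x = 0.233 V (positive root), so V_SG = 1.23 V.
I_D = (V_DD − V_SG)/R = (6.84 − 1.23) / 29.6 = 0.189 mA.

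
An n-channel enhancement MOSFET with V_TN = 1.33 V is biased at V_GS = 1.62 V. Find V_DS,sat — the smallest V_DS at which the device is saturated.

V_DS,sat = 0.290 V

The boundary between triode and saturation is V_DS = V_GS − V_TN = V_ov.
V_ov = 1.62 − 1.33 = 0.29 V.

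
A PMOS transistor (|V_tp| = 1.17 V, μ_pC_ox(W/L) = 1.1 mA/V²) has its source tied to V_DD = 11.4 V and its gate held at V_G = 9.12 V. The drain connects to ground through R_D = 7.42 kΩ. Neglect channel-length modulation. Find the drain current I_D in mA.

V_SG = V_DD − V_G = 11.4 − 9.12 = 2.28 V, so V_ov = 2.28 − 1.17 = 1.11 V.
Assume saturation: I_D = ½ k_p V_ov² = 0.5 × 1.1 × 1.11² = 0.678 mA, giving V_SD = V_DD − I_D R_D = 11.4 − 0.678 × 7.42 = 6.37 V.
V_SD = 6.37 V ≥ V_ov = 1.11 V, confirming saturation.

I_D = 0.678 mA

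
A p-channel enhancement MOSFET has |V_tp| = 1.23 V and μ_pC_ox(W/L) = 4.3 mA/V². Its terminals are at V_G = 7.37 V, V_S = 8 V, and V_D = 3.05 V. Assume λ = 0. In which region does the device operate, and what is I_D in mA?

V_SG = V_S − V_G = 8 − 7.37 = 0.63 V; V_SD = V_S − V_D = 8 − 3.05 = 4.95 V.
V_SG = 0.63 V < |V_tp| = 1.23 V, so the transistor is in cutoff.

Cutoff; I_D = 0 mA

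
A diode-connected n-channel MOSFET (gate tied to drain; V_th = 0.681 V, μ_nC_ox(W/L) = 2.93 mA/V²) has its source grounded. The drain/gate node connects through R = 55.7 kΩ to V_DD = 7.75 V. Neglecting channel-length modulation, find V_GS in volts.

V_GS = 0.969 V

With gate tied to drain, V_GS = V_DS ≥ V_GS − V_th, so the device is in saturation.
KCL at the drain: ½ k_n (V_GS − V_th)² = (V_DD − V_GS)/R.
Let x = V_GS − 0.681. Then 81.6 x² + x − 7.069 = 0, giving x = 0.288 V (positive root), so V_GS = 0.969 V.
I_D = (V_DD − V_GS)/R = (7.75 − 0.969) / 55.7 = 0.122 mA.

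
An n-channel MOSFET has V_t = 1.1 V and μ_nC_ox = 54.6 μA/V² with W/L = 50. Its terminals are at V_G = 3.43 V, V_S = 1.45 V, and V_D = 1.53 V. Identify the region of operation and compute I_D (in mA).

Triode; I_D = 0.183 mA

V_GS = V_G − V_S = 3.43 − 1.45 = 1.98 V; V_DS = V_D − V_S = 1.53 − 1.45 = 0.08 V.
k_n = μ_nC_ox · (W/L) = 2.73 mA/V².
V_ov = V_GS − V_t = 1.98 − 1.1 = 0.88 V.
Since V_DS = 0.08 V < V_ov = 0.88 V, the device is in the triode region.
I_D = k_n [V_ov · V_DS − ½ V_DS²] = 2.73 × [0.88 × 0.08 − 0.5 × 0.08²] = 0.183 mA.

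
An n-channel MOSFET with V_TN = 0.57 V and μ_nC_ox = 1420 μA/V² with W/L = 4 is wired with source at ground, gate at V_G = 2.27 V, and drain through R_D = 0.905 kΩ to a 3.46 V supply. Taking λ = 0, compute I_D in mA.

V_GS = V_G = 2.27 V, so V_ov = 2.27 − 0.57 = 1.7 V.
k_n = μ_nC_ox · (W/L) = 5.68 mA/V².
Assume saturation: I_D = ½ k_n V_ov² = 0.5 × 5.68 × 1.7² = 8.21 mA, giving V_DS = V_DD − I_D R_D = 3.46 − 8.21 × 0.905 = -3.97 V.
But -3.97 V < V_ov = 1.7 V, so the device is actually in triode.
In triode I_D = k_n[V_ov V_DS − ½ V_DS²] and I_D = (V_DD − V_DS)/R_D. Equating: 2.57 V_DS² − 9.739 V_DS + 3.46 = 0, giving V_DS = 0.397 V (the root below V_ov).
I_D = (3.46 − 0.397) / 0.905 = 3.38 mA.

I_D = 3.38 mA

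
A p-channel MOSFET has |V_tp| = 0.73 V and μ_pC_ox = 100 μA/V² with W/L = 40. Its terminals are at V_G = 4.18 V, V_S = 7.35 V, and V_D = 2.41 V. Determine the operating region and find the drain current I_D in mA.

V_SG = V_S − V_G = 7.35 − 4.18 = 3.17 V; V_SD = V_S − V_D = 7.35 − 2.41 = 4.94 V.
k_p = μ_pC_ox · (W/L) = 4 mA/V².
V_ov = V_SG − |V_tp| = 3.17 − 0.73 = 2.44 V.
Since V_SD = 4.94 V ≥ V_ov = 2.44 V, the device is in saturation.
I_D = ½ k_p V_ov² = 0.5 × 4 × 2.44² = 11.9 mA.

Saturation; I_D = 11.9 mA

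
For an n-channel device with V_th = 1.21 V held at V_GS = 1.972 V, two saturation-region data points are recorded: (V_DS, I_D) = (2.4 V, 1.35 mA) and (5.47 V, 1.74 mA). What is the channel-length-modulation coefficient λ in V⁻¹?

With V_GS fixed, I_D ∝ (1 + λ V_DS) in saturation, so I_D2/I_D1 = (1 + λ V_DS2)/(1 + λ V_DS1).
1.74/1.35 = 1.289 = (1 + 5.47 λ)/(1 + 2.4 λ).
Solving: λ (I_D1 V_DS2 − I_D2 V_DS1) = I_D2 − I_D1, so λ = (1.74 − 1.35) / (1.35 × 5.47 − 1.74 × 2.4) = 0.39 / 3.21 = 0.122 V⁻¹.

λ = 0.122 V⁻¹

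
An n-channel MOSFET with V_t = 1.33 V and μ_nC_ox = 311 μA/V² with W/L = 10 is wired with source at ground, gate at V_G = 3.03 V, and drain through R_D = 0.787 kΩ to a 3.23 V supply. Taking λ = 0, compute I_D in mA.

V_GS = V_G = 3.03 V, so V_ov = 3.03 − 1.33 = 1.7 V.
k_n = μ_nC_ox · (W/L) = 3.11 mA/V².
Assume saturation: I_D = ½ k_n V_ov² = 0.5 × 3.11 × 1.7² = 4.49 mA, giving V_DS = V_DD − I_D R_D = 3.23 − 4.49 × 0.787 = -0.307 V.
But -0.307 V < V_ov = 1.7 V, so the device is actually in triode.
In triode I_D = k_n[V_ov V_DS − ½ V_DS²] and I_D = (V_DD − V_DS)/R_D. Equating: 1.22 V_DS² − 5.161 V_DS + 3.23 = 0, giving V_DS = 0.764 V (the root below V_ov).
I_D = (3.23 − 0.764) / 0.787 = 3.13 mA.

I_D = 3.13 mA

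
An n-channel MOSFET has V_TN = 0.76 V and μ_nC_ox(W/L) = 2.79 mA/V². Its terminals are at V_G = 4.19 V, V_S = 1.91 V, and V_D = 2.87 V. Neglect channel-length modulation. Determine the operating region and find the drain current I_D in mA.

Triode; I_D = 2.79 mA

V_GS = V_G − V_S = 4.19 − 1.91 = 2.28 V; V_DS = V_D − V_S = 2.87 − 1.91 = 0.96 V.
V_ov = V_GS − V_TN = 2.28 − 0.76 = 1.52 V.
Since V_DS = 0.96 V < V_ov = 1.52 V, the device is in the triode region.
I_D = k_n [V_ov · V_DS − ½ V_DS²] = 2.79 × [1.52 × 0.96 − 0.5 × 0.96²] = 2.79 mA.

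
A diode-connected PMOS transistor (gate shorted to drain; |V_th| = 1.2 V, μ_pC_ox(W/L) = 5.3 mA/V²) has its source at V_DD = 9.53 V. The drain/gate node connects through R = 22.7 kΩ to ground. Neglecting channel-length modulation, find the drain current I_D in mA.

With gate tied to drain, V_SG = V_SD ≥ V_SG − |V_th|, so the device is in saturation.
KCL at the drain: ½ k_p (V_SG − |V_th|)² = (V_DD − V_SG)/R.
Let x = V_SG − 1.2. Then 60.2 x² + x − 8.33 = 0, giving x = 0.364 V (positive root), so V_SG = 1.56 V.
I_D = (V_DD − V_SG)/R = (9.53 − 1.56) / 22.7 = 0.351 mA.

I_D = 0.351 mA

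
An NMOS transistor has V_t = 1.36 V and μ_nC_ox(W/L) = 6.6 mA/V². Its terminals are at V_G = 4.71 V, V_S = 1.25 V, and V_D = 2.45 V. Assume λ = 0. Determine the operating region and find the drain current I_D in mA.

V_GS = V_G − V_S = 4.71 − 1.25 = 3.46 V; V_DS = V_D − V_S = 2.45 − 1.25 = 1.2 V.
V_ov = V_GS − V_t = 3.46 − 1.36 = 2.1 V.
Since V_DS = 1.2 V < V_ov = 2.1 V, the device is in the triode region.
I_D = k_n [V_ov · V_DS − ½ V_DS²] = 6.6 × [2.1 × 1.2 − 0.5 × 1.2²] = 11.9 mA.

Triode; I_D = 11.9 mA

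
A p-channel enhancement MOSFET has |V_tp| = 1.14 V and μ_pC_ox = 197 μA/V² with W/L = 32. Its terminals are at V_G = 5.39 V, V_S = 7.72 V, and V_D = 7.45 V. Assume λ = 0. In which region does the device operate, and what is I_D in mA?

Triode; I_D = 1.80 mA

V_SG = V_S − V_G = 7.72 − 5.39 = 2.33 V; V_SD = V_S − V_D = 7.72 − 7.45 = 0.27 V.
k_p = μ_pC_ox · (W/L) = 6.304 mA/V².
V_ov = V_SG − |V_tp| = 2.33 − 1.14 = 1.19 V.
Since V_SD = 0.27 V < V_ov = 1.19 V, the device is in the triode region.
I_D = k_p [V_ov · V_SD − ½ V_SD²] = 6.304 × [1.19 × 0.27 − 0.5 × 0.27²] = 1.8 mA.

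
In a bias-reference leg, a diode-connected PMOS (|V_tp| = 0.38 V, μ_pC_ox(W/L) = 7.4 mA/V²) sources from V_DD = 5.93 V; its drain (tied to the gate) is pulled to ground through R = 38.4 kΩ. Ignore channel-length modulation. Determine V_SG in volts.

V_SG = 0.574 V

With gate tied to drain, V_SG = V_SD ≥ V_SG − |V_tp|, so the device is in saturation.
KCL at the drain: ½ k_p (V_SG − |V_tp|)² = (V_DD − V_SG)/R.
Let x = V_SG − 0.38. Then 142 x² + x − 5.55 = 0, giving x = 0.194 V (positive root), so V_SG = 0.574 V.
I_D = (V_DD − V_SG)/R = (5.93 − 0.574) / 38.4 = 0.139 mA.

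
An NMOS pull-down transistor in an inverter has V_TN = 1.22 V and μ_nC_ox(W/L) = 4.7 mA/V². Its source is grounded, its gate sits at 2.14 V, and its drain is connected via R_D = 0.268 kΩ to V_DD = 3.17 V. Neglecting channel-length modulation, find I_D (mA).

V_GS = V_G = 2.14 V, so V_ov = 2.14 − 1.22 = 0.92 V.
Assume saturation: I_D = ½ k_n V_ov² = 0.5 × 4.7 × 0.92² = 1.99 mA, giving V_DS = V_DD − I_D R_D = 3.17 − 1.99 × 0.268 = 2.64 V.
V_DS = 2.64 V ≥ V_ov = 0.92 V, confirming saturation.

I_D = 1.99 mA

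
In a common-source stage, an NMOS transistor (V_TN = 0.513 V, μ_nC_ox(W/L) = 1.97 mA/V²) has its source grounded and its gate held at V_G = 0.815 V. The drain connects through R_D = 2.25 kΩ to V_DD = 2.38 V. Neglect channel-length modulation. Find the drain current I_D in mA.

I_D = 0.0898 mA

V_GS = V_G = 0.815 V, so V_ov = 0.815 − 0.513 = 0.302 V.
Assume saturation: I_D = ½ k_n V_ov² = 0.5 × 1.97 × 0.302² = 0.0898 mA, giving V_DS = V_DD − I_D R_D = 2.38 − 0.0898 × 2.25 = 2.18 V.
V_DS = 2.18 V ≥ V_ov = 0.302 V, confirming saturation.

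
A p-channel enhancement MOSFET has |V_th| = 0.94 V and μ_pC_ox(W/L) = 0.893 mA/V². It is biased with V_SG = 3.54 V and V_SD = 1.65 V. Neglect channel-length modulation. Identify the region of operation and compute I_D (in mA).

Triode; I_D = 2.62 mA

V_ov = V_SG − |V_th| = 3.54 − 0.94 = 2.6 V.
Since V_SD = 1.65 V < V_ov = 2.6 V, the device is in the triode region.
I_D = k_p [V_ov · V_SD − ½ V_SD²] = 0.893 × [2.6 × 1.65 − 0.5 × 1.65²] = 2.62 mA.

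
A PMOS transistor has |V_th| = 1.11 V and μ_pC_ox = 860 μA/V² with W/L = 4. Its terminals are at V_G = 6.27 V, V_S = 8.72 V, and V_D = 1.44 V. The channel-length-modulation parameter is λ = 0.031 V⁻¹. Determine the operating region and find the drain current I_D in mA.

Saturation; I_D = 3.79 mA

V_SG = V_S − V_G = 8.72 − 6.27 = 2.45 V; V_SD = V_S − V_D = 8.72 − 1.44 = 7.28 V.
k_p = μ_pC_ox · (W/L) = 3.44 mA/V².
V_ov = V_SG − |V_th| = 2.45 − 1.11 = 1.34 V.
Since V_SD = 7.28 V ≥ V_ov = 1.34 V, the device is in saturation.
I_D = ½ k_p V_ov² (1 + λ V_SD) = 0.5 × 3.44 × 1.34² × (1 + 0.031 × 7.28) = 3.79 mA.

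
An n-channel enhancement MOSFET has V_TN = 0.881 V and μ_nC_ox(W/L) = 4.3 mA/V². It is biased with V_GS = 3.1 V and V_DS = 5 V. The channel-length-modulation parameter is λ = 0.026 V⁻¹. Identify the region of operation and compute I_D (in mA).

V_ov = V_GS − V_TN = 3.1 − 0.881 = 2.22 V.
Since V_DS = 5 V ≥ V_ov = 2.22 V, the device is in saturation.
I_D = ½ k_n V_ov² (1 + λ V_DS) = 0.5 × 4.3 × 2.22² × (1 + 0.026 × 5) = 12 mA.

Saturation; I_D = 12.0 mA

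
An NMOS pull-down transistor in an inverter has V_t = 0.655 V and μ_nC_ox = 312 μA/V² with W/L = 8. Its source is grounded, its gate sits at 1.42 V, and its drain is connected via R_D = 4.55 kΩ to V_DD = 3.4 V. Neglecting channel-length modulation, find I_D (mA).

V_GS = V_G = 1.42 V, so V_ov = 1.42 − 0.655 = 0.765 V.
k_n = μ_nC_ox · (W/L) = 2.496 mA/V².
Assume saturation: I_D = ½ k_n V_ov² = 0.5 × 2.496 × 0.765² = 0.73 mA, giving V_DS = V_DD − I_D R_D = 3.4 − 0.73 × 4.55 = 0.0769 V.
But 0.0769 V < V_ov = 0.765 V, so the device is actually in triode.
In triode I_D = k_n[V_ov V_DS − ½ V_DS²] and I_D = (V_DD − V_DS)/R_D. Equating: 5.68 V_DS² − 9.688 V_DS + 3.4 = 0, giving V_DS = 0.494 V (the root below V_ov).
I_D = (3.4 − 0.494) / 4.55 = 0.639 mA.

I_D = 0.639 mA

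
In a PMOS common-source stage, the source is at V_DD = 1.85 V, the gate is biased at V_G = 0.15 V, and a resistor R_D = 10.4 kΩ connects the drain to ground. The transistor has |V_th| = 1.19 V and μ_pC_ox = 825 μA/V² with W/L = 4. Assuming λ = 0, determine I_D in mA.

V_SG = V_DD − V_G = 1.85 − 0.15 = 1.7 V, so V_ov = 1.7 − 1.19 = 0.51 V.
k_p = μ_pC_ox · (W/L) = 3.3 mA/V².
Assume saturation: I_D = ½ k_p V_ov² = 0.5 × 3.3 × 0.51² = 0.429 mA, giving V_SD = V_DD − I_D R_D = 1.85 − 0.429 × 10.4 = -2.61 V.
But -2.61 V < V_ov = 0.51 V, so the device is actually in triode.
In triode I_D = k_p[V_ov V_SD − ½ V_SD²] and I_D = (V_DD − V_SD)/R_D. Equating: 17.2 V_SD² − 18.5 V_SD + 1.85 = 0, giving V_SD = 0.112 V (the root below V_ov).
I_D = (1.85 − 0.112) / 10.4 = 0.167 mA.

I_D = 0.167 mA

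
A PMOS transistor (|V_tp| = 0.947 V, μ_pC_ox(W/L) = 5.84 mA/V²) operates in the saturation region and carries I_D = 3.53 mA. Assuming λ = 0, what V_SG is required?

V_SG = 2.05 V

In saturation I_D = ½ k_p (V_SG − |V_tp|)², so V_SG − |V_tp| = √(2 I_D / k_p) = √(2 × 3.53 / 5.84) = 1.1 V.
V_SG = 0.947 + 1.1 = 2.05 V.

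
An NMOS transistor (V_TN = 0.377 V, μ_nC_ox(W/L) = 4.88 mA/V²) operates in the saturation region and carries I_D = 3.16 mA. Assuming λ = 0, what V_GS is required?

In saturation I_D = ½ k_n (V_GS − V_TN)², so V_GS − V_TN = √(2 I_D / k_n) = √(2 × 3.16 / 4.88) = 1.14 V.
V_GS = 0.377 + 1.14 = 1.52 V.

V_GS = 1.52 V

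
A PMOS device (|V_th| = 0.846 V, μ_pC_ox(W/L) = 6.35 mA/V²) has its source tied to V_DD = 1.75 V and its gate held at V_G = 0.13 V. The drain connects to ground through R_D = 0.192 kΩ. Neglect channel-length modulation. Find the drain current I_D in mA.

V_SG = V_DD − V_G = 1.75 − 0.13 = 1.62 V, so V_ov = 1.62 − 0.846 = 0.774 V.
Assume saturation: I_D = ½ k_p V_ov² = 0.5 × 6.35 × 0.774² = 1.9 mA, giving V_SD = V_DD − I_D R_D = 1.75 − 1.9 × 0.192 = 1.38 V.
V_SD = 1.38 V ≥ V_ov = 0.774 V, confirming saturation.

I_D = 1.90 mA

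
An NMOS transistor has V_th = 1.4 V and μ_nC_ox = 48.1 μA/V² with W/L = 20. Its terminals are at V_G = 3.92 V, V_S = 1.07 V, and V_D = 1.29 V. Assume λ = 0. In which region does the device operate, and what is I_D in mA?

V_GS = V_G − V_S = 3.92 − 1.07 = 2.85 V; V_DS = V_D − V_S = 1.29 − 1.07 = 0.22 V.
k_n = μ_nC_ox · (W/L) = 0.962 mA/V².
V_ov = V_GS − V_th = 2.85 − 1.4 = 1.45 V.
Since V_DS = 0.22 V < V_ov = 1.45 V, the device is in the triode region.
I_D = k_n [V_ov · V_DS − ½ V_DS²] = 0.962 × [1.45 × 0.22 − 0.5 × 0.22²] = 0.284 mA.

Triode; I_D = 0.284 mA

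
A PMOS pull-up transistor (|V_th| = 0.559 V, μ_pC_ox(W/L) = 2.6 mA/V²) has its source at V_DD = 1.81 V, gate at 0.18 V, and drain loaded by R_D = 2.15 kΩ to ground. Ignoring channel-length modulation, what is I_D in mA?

I_D = 0.705 mA

V_SG = V_DD − V_G = 1.81 − 0.18 = 1.63 V, so V_ov = 1.63 − 0.559 = 1.07 V.
Assume saturation: I_D = ½ k_p V_ov² = 0.5 × 2.6 × 1.07² = 1.49 mA, giving V_SD = V_DD − I_D R_D = 1.81 − 1.49 × 2.15 = -1.4 V.
But -1.4 V < V_ov = 1.07 V, so the device is actually in triode.
In triode I_D = k_p[V_ov V_SD − ½ V_SD²] and I_D = (V_DD − V_SD)/R_D. Equating: 2.79 V_SD² − 6.987 V_SD + 1.81 = 0, giving V_SD = 0.294 V (the root below V_ov).
I_D = (1.81 − 0.294) / 2.15 = 0.705 mA.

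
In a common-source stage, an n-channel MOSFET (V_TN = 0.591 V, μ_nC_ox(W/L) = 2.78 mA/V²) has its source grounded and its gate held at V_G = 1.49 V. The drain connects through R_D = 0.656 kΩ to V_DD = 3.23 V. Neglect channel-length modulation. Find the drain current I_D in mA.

V_GS = V_G = 1.49 V, so V_ov = 1.49 − 0.591 = 0.899 V.
Assume saturation: I_D = ½ k_n V_ov² = 0.5 × 2.78 × 0.899² = 1.12 mA, giving V_DS = V_DD − I_D R_D = 3.23 − 1.12 × 0.656 = 2.49 V.
V_DS = 2.49 V ≥ V_ov = 0.899 V, confirming saturation.

I_D = 1.12 mA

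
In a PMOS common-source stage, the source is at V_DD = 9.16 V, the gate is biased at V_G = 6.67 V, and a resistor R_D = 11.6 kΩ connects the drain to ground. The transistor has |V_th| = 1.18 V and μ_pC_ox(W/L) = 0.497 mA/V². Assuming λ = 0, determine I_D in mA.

I_D = 0.426 mA

V_SG = V_DD − V_G = 9.16 − 6.67 = 2.49 V, so V_ov = 2.49 − 1.18 = 1.31 V.
Assume saturation: I_D = ½ k_p V_ov² = 0.5 × 0.497 × 1.31² = 0.426 mA, giving V_SD = V_DD − I_D R_D = 9.16 − 0.426 × 11.6 = 4.21 V.
V_SD = 4.21 V ≥ V_ov = 1.31 V, confirming saturation.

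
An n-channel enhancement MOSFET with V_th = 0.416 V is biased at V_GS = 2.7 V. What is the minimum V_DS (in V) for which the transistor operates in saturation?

V_DS,sat = 2.28 V

The boundary between triode and saturation is V_DS = V_GS − V_th = V_ov.
V_ov = 2.7 − 0.416 = 2.28 V.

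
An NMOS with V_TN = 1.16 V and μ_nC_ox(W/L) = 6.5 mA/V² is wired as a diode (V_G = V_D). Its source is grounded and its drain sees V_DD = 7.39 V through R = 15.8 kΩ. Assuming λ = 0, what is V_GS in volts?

V_GS = 1.50 V

With gate tied to drain, V_GS = V_DS ≥ V_GS − V_TN, so the device is in saturation.
KCL at the drain: ½ k_n (V_GS − V_TN)² = (V_DD − V_GS)/R.
Let x = V_GS − 1.16. Then 51.4 x² + x − 6.23 = 0, giving x = 0.339 V (positive root), so V_GS = 1.5 V.
I_D = (V_DD − V_GS)/R = (7.39 − 1.5) / 15.8 = 0.373 mA.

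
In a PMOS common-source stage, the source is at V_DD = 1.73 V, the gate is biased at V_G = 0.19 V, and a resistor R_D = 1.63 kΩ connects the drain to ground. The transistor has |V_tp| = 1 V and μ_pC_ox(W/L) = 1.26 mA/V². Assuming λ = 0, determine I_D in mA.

I_D = 0.184 mA

V_SG = V_DD − V_G = 1.73 − 0.19 = 1.54 V, so V_ov = 1.54 − 1 = 0.54 V.
Assume saturation: I_D = ½ k_p V_ov² = 0.5 × 1.26 × 0.54² = 0.184 mA, giving V_SD = V_DD − I_D R_D = 1.73 − 0.184 × 1.63 = 1.43 V.
V_SD = 1.43 V ≥ V_ov = 0.54 V, confirming saturation.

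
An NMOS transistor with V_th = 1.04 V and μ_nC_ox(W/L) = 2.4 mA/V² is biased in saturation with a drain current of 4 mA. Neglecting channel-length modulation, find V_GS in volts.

In saturation I_D = ½ k_n (V_GS − V_th)², so V_GS − V_th = √(2 I_D / k_n) = √(2 × 4 / 2.4) = 1.83 V.
V_GS = 1.04 + 1.83 = 2.87 V.

V_GS = 2.87 V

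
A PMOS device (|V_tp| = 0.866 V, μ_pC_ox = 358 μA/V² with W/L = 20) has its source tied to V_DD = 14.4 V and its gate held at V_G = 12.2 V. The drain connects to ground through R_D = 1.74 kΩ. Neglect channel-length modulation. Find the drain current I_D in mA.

V_SG = V_DD − V_G = 14.4 − 12.2 = 2.2 V, so V_ov = 2.2 − 0.866 = 1.33 V.
k_p = μ_pC_ox · (W/L) = 7.16 mA/V².
Assume saturation: I_D = ½ k_p V_ov² = 0.5 × 7.16 × 1.33² = 6.37 mA, giving V_SD = V_DD − I_D R_D = 14.4 − 6.37 × 1.74 = 3.31 V.
V_SD = 3.31 V ≥ V_ov = 1.33 V, confirming saturation.

I_D = 6.37 mA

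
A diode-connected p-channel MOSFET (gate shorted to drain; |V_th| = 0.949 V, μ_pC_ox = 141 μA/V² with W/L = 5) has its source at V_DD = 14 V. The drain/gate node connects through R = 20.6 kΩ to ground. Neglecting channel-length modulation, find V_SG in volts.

With gate tied to drain, V_SG = V_SD ≥ V_SG − |V_th|, so the device is in saturation.
k_p = μ_pC_ox · (W/L) = 0.705 mA/V².
KCL at the drain: ½ k_p (V_SG − |V_th|)² = (V_DD − V_SG)/R.
Let x = V_SG − 0.949. Then 7.26 x² + x − 13.05 = 0, giving x = 1.27 V (positive root), so V_SG = 2.22 V.
I_D = (V_DD − V_SG)/R = (14 − 2.22) / 20.6 = 0.572 mA.

V_SG = 2.22 V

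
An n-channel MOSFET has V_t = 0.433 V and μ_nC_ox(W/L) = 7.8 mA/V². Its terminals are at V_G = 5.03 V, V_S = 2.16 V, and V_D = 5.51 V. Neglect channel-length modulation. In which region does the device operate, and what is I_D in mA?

Saturation; I_D = 23.2 mA

V_GS = V_G − V_S = 5.03 − 2.16 = 2.87 V; V_DS = V_D − V_S = 5.51 − 2.16 = 3.35 V.
V_ov = V_GS − V_t = 2.87 − 0.433 = 2.44 V.
Since V_DS = 3.35 V ≥ V_ov = 2.44 V, the device is in saturation.
I_D = ½ k_n V_ov² = 0.5 × 7.8 × 2.44² = 23.2 mA.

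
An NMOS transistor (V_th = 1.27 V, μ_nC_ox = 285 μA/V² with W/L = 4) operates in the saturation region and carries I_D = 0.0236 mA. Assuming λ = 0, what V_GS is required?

k_n = μ_nC_ox · (W/L) = 1.14 mA/V².
In saturation I_D = ½ k_n (V_GS − V_th)², so V_GS − V_th = √(2 I_D / k_n) = √(2 × 0.0236 / 1.14) = 0.203 V.
V_GS = 1.27 + 0.203 = 1.47 V.

V_GS = 1.47 V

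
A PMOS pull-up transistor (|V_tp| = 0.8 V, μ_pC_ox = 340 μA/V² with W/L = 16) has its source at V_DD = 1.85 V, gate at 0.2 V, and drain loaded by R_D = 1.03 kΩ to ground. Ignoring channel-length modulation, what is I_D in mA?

I_D = 1.41 mA

V_SG = V_DD − V_G = 1.85 − 0.2 = 1.65 V, so V_ov = 1.65 − 0.8 = 0.85 V.
k_p = μ_pC_ox · (W/L) = 5.44 mA/V².
Assume saturation: I_D = ½ k_p V_ov² = 0.5 × 5.44 × 0.85² = 1.97 mA, giving V_SD = V_DD − I_D R_D = 1.85 − 1.97 × 1.03 = -0.174 V.
But -0.174 V < V_ov = 0.85 V, so the device is actually in triode.
In triode I_D = k_p[V_ov V_SD − ½ V_SD²] and I_D = (V_DD − V_SD)/R_D. Equating: 2.8 V_SD² − 5.763 V_SD + 1.85 = 0, giving V_SD = 0.398 V (the root below V_ov).
I_D = (1.85 − 0.398) / 1.03 = 1.41 mA.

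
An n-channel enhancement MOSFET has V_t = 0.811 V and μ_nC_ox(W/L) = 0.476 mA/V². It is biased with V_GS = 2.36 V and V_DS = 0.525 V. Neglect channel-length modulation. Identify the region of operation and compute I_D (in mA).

V_ov = V_GS − V_t = 2.36 − 0.811 = 1.55 V.
Since V_DS = 0.525 V < V_ov = 1.55 V, the device is in the triode region.
I_D = k_n [V_ov · V_DS − ½ V_DS²] = 0.476 × [1.55 × 0.525 − 0.5 × 0.525²] = 0.321 mA.

Triode; I_D = 0.321 mA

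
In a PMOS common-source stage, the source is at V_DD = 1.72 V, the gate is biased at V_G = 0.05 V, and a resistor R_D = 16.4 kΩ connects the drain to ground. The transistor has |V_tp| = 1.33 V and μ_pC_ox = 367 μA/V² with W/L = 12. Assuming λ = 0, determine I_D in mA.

I_D = 0.100 mA

V_SG = V_DD − V_G = 1.72 − 0.05 = 1.67 V, so V_ov = 1.67 − 1.33 = 0.34 V.
k_p = μ_pC_ox · (W/L) = 4.404 mA/V².
Assume saturation: I_D = ½ k_p V_ov² = 0.5 × 4.404 × 0.34² = 0.255 mA, giving V_SD = V_DD − I_D R_D = 1.72 − 0.255 × 16.4 = -2.45 V.
But -2.45 V < V_ov = 0.34 V, so the device is actually in triode.
In triode I_D = k_p[V_ov V_SD − ½ V_SD²] and I_D = (V_DD − V_SD)/R_D. Equating: 36.1 V_SD² − 25.56 V_SD + 1.72 = 0, giving V_SD = 0.0753 V (the root below V_ov).
I_D = (1.72 − 0.0753) / 16.4 = 0.1 mA.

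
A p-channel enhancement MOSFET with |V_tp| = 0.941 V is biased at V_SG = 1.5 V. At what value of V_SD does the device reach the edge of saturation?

V_SD,sat = 0.559 V

The boundary between triode and saturation is V_SD = V_SG − |V_tp| = V_ov.
V_ov = 1.5 − 0.941 = 0.559 V.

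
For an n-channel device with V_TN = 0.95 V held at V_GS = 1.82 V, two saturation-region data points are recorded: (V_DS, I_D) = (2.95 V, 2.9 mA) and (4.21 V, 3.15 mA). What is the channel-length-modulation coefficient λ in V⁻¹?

With V_GS fixed, I_D ∝ (1 + λ V_DS) in saturation, so I_D2/I_D1 = (1 + λ V_DS2)/(1 + λ V_DS1).
3.15/2.9 = 1.086 = (1 + 4.21 λ)/(1 + 2.95 λ).
Solving: λ (I_D1 V_DS2 − I_D2 V_DS1) = I_D2 − I_D1, so λ = (3.15 − 2.9) / (2.9 × 4.21 − 3.15 × 2.95) = 0.25 / 2.92 = 0.0857 V⁻¹.

λ = 0.0857 V⁻¹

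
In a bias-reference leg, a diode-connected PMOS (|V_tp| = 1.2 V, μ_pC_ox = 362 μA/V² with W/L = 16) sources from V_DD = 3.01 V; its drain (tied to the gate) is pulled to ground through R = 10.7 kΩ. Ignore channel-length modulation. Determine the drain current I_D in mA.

I_D = 0.148 mA

With gate tied to drain, V_SG = V_SD ≥ V_SG − |V_tp|, so the device is in saturation.
k_p = μ_pC_ox · (W/L) = 5.792 mA/V².
KCL at the drain: ½ k_p (V_SG − |V_tp|)² = (V_DD − V_SG)/R.
Let x = V_SG − 1.2. Then 31 x² + x − 1.81 = 0, giving x = 0.226 V (positive root), so V_SG = 1.43 V.
I_D = (V_DD − V_SG)/R = (3.01 − 1.43) / 10.7 = 0.148 mA.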